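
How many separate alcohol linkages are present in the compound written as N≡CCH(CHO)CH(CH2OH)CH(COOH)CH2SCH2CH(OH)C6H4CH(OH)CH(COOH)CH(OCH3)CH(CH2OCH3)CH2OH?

N≡C–: carbon triple-bonded to nitrogen → nitrile.
pendant –CHO: carbonyl C bonded to C and H → aldehyde.
pendant –CH2OH on an sp³ backbone C → alcohol.
pendant –COOH: carbonyl C bonded to C and –OH → carboxylic acid.
C–S–C linkage → sulfide (thioether).
–OH on an sp³ carbon → alcohol (secondary).
para-disubstituted benzene ring → arene.
–OH on an sp³ carbon → alcohol (secondary).
pendant –COOH: carbonyl C bonded to C and –OH → carboxylic acid.
pendant –OCH3: C–O–C with sp³ C, no adjacent C=O → ether.
pendant –CH2OCH3: C–O–C linkage → ether.
–OH on an sp³ carbon → alcohol.
Alcohol appears at: CH(CH2OH), CH(OH), CH(OH), CH2OH → 4.

4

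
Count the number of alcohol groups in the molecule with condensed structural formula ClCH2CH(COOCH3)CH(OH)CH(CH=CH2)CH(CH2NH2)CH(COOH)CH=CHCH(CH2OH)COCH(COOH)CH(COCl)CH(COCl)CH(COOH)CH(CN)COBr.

Reading the structure from left to right:
  ClCH2: halogen on an sp³ carbon → alkyl halide.
  CH(COOCH3): pendant –COOCH3: carbonyl C bonded to C and –OCH3 → ester.
  CH(OH): –OH on an sp³ carbon → alcohol (secondary).
  CH(CH=CH2): pendant –CH=CH2: C=C double bond → alkene.
  CH(CH2NH2): pendant –CH2NH2: N on sp³ C, no adjacent C=O → amine.
  CH(COOH): pendant –COOH: carbonyl C bonded to C and –OH → carboxylic acid.
  CH=CH: C=C double bond → alkene.
  CH(CH2OH): pendant –CH2OH on an sp³ backbone C → alcohol.
  CO: –C(=O)– with carbon on both sides → ketone.
  CH(COOH): pendant –COOH: carbonyl C bonded to C and –OH → carboxylic acid.
  CH(COCl): pendant –C(=O)X: carbonyl C bonded to C and halogen → acyl halide.
  CH(COCl): pendant –C(=O)X: carbonyl C bonded to C and halogen → acyl halide.
  CH(COOH): pendant –COOH: carbonyl C bonded to C and –OH → carboxylic acid.
  CH(CN): pendant –C≡N: nitrile.
  COBr: –C(=O)Br: carbonyl C bonded to C and to a halogen → acyl halide (not alkyl halide).
Alcohol appears at: CH(OH), CH(CH2OH) → 2.

2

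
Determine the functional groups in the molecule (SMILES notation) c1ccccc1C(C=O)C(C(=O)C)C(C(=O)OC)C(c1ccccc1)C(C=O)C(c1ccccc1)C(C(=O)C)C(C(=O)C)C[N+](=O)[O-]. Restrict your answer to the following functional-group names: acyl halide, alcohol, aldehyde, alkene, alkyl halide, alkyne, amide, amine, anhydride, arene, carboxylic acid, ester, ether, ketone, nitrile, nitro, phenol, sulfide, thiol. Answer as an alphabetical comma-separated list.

aldehyde, arene, ester, ketone, nitro

Taking each segment in turn:
  C6H5: C6H5– phenyl ring → arene.
  CH(CHO): pendant –CHO: carbonyl C bonded to C and H → aldehyde.
  CH(COCH3): pendant –COCH3: carbonyl C bonded to two carbons → ketone.
  CH(COOCH3): pendant –COOCH3: carbonyl C bonded to C and –OCH3 → ester.
  CH(C6H5): pendant –C6H5: benzene ring → arene.
  CH(CHO): pendant –CHO: carbonyl C bonded to C and H → aldehyde.
  CH(C6H5): pendant –C6H5: benzene ring → arene.
  CH(COCH3): pendant –COCH3: carbonyl C bonded to two carbons → ketone.
  CH(COCH3): pendant –COCH3: carbonyl C bonded to two carbons → ketone.
  CH2NO2: –NO2 on carbon → nitro group.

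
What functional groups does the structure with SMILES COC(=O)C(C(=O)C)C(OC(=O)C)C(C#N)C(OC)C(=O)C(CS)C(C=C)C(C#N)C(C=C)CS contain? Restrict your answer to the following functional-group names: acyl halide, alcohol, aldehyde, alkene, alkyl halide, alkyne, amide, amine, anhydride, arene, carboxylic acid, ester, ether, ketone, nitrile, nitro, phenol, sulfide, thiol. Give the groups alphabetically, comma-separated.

CH3O–C(=O)–: carbonyl C bonded to C and to –OCH3 → ester (not ketone + ether).
pendant –COCH3: carbonyl C bonded to two carbons → ketone.
pendant –OC(=O)CH3: an acyloxy group → ester.
pendant –C≡N: nitrile.
pendant –OCH3: C–O–C with sp³ C, no adjacent C=O → ether.
–C(=O)– with carbon on both sides → ketone.
pendant –CH2SH → thiol.
pendant –CH=CH2: C=C double bond → alkene.
pendant –C≡N: nitrile.
pendant –CH=CH2: C=C double bond → alkene.
–SH on an sp³ carbon → thiol.

alkene, ester, ether, ketone, nitrile, thiol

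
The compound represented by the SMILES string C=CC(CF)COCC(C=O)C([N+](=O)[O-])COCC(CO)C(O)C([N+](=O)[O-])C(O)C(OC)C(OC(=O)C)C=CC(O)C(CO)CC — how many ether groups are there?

3

Working along the chain:
  CH2=CH: C=C double bond → alkene.
  CH(CH2F): pendant –CH2X: halogen on sp³ carbon → alkyl halide.
  CH2OCH2: C–O–C with sp³ carbons on both sides and no adjacent C=O → ether.
  CH(CHO): pendant –CHO: carbonyl C bonded to C and H → aldehyde.
  CH(NO2): –NO2 on an sp³ carbon → nitro (the N=O is not a carbonyl).
  CH2OCH2: C–O–C with sp³ carbons on both sides and no adjacent C=O → ether.
  CH(CH2OH): pendant –CH2OH on an sp³ backbone C → alcohol.
  CH(OH): –OH on an sp³ carbon → alcohol (secondary).
  CH(NO2): –NO2 on an sp³ carbon → nitro (the N=O is not a carbonyl).
  CH(OH): –OH on an sp³ carbon → alcohol (secondary).
  CH(OCH3): pendant –OCH3: C–O–C with sp³ C, no adjacent C=O → ether.
  CH(OCOCH3): pendant –OC(=O)CH3: an acyloxy group → ester.
  CH=CH: C=C double bond → alkene.
  CH(OH): –OH on an sp³ carbon → alcohol (secondary).
  CH(CH2OH): pendant –CH2OH on an sp³ backbone C → alcohol.
Ether appears at: CH2OCH2, CH2OCH2, CH(OCH3) → 3.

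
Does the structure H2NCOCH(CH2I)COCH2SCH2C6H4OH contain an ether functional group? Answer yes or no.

no

Taking each segment in turn:
  H2NCO: –C(=O)NH2: carbonyl C bonded to C and to N → amide (the N is not a separate amine).
  CH(CH2I): pendant –CH2X: halogen on sp³ carbon → alkyl halide.
  CO: –C(=O)– with carbon on both sides → ketone.
  CH2SCH2: C–S–C linkage → sulfide (thioether).
  C6H4OH: –OH attached directly to an aromatic ring → phenol (not alcohol); the ring itself is an arene.
The groups actually present are: alkyl halide, amide, arene, ketone, phenol, sulfide.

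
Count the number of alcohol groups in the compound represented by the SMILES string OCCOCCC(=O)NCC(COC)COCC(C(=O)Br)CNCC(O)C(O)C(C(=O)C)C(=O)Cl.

HO– on an sp³ carbon → alcohol.
C–O–C with sp³ carbons on both sides and no adjacent C=O → ether.
–C(=O)–N– linkage → amide (the N is not an amine).
pendant –CH2OCH3: C–O–C linkage → ether.
C–O–C with sp³ carbons on both sides and no adjacent C=O → ether.
pendant –C(=O)X: carbonyl C bonded to C and halogen → acyl halide.
C–N–C with sp³ carbons and no adjacent C=O → amine (secondary).
–OH on an sp³ carbon → alcohol (secondary).
–OH on an sp³ carbon → alcohol (secondary).
pendant –COCH3: carbonyl C bonded to two carbons → ketone.
–C(=O)Cl: carbonyl C bonded to C and to a halogen → acyl halide (not alkyl halide).
Alcohol appears at: HOCH2, CH(OH), CH(OH) → 3.

3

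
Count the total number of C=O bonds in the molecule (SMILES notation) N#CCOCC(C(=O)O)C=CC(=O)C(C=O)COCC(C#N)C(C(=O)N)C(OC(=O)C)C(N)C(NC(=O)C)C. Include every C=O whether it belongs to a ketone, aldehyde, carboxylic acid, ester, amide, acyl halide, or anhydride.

6

CH(COOH): carboxylic acid, 1 C=O (running total 1).
CO: ketone, 1 C=O (running total 2).
CH(CHO): aldehyde, 1 C=O (running total 3).
CH(CONH2): amide, 1 C=O (running total 4).
CH(OCOCH3): ester, 1 C=O (running total 5).
CH(NHCOCH3): amide, 1 C=O (running total 6).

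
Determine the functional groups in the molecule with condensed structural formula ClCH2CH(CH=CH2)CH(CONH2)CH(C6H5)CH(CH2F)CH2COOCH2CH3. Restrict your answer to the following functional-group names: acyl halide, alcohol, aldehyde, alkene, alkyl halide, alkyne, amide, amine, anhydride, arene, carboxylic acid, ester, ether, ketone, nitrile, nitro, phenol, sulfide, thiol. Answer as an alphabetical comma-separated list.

Reading the structure from left to right:
  ClCH2: halogen on an sp³ carbon → alkyl halide.
  CH(CH=CH2): pendant –CH=CH2: C=C double bond → alkene.
  CH(CONH2): pendant –CONH2: carbonyl C bonded to C and N → amide.
  CH(C6H5): pendant –C6H5: benzene ring → arene.
  CH(CH2F): pendant –CH2X: halogen on sp³ carbon → alkyl halide.
  COOCH2CH3: –C(=O)OCH2CH3: carbonyl C bonded to C and to –OEt → ester.

alkene, alkyl halide, amide, arene, ester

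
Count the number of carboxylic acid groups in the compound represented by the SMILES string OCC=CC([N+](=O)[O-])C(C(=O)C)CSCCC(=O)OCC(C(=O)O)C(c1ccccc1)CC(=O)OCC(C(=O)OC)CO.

1

HO– on an sp³ carbon → alcohol.
C=C double bond → alkene.
–NO2 on an sp³ carbon → nitro (the N=O is not a carbonyl).
pendant –COCH3: carbonyl C bonded to two carbons → ketone.
C–S–C linkage → sulfide (thioether).
–C(=O)–O–C with C on the carbonyl side → ester.
pendant –COOH: carbonyl C bonded to C and –OH → carboxylic acid.
pendant –C6H5: benzene ring → arene.
–C(=O)–O–C with C on the carbonyl side → ester.
pendant –COOCH3: carbonyl C bonded to C and –OCH3 → ester.
–OH on an sp³ carbon → alcohol.
Carboxylic acid appears at: CH(COOH) → 1.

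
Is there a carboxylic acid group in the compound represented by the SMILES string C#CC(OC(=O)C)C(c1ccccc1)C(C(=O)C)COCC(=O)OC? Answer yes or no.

no

Working along the chain:
  HC≡C: C≡C triple bond → alkyne.
  CH(OCOCH3): pendant –OC(=O)CH3: an acyloxy group → ester.
  CH(C6H5): pendant –C6H5: benzene ring → arene.
  CH(COCH3): pendant –COCH3: carbonyl C bonded to two carbons → ketone.
  CH2OCH2: C–O–C with sp³ carbons on both sides and no adjacent C=O → ether.
  COOCH3: –C(=O)OCH3: carbonyl C bonded to C and to –OCH3 → ester (not ketone + ether).
In each of CH(OCOCH3) and COOCH3, the acyl oxygen is bonded to carbon (–O–C), not to H, so this is an ester.
The groups actually present are: alkyne, arene, ester, ether, ketone.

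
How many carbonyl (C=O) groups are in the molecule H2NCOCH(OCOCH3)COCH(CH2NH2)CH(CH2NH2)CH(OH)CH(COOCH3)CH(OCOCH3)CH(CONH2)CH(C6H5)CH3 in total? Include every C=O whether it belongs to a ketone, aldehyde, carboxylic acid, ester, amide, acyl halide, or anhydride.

H2NCO: amide, 1 C=O (running total 1).
CH(OCOCH3): ester, 1 C=O (running total 2).
CO: ketone, 1 C=O (running total 3).
CH(COOCH3): ester, 1 C=O (running total 4).
CH(OCOCH3): ester, 1 C=O (running total 5).
CH(CONH2): amide, 1 C=O (running total 6).

6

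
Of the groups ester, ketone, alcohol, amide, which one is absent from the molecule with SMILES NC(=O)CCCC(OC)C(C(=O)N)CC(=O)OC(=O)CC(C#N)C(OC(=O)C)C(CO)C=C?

alcohol: present (CH(CH2OH) — pendant –CH2OH on an sp³ backbone C → alcohol).
amide: present (H2NCO — –C(=O)NH2: carbonyl C bonded to C and to N → amide (the N is not a separate amine)).
ester: present (CH(OCOCH3) — pendant –OC(=O)CH3: an acyloxy group → ester).
ketone: absent. In CH(OCOCH3), the C=O is bonded to an –O–C group, which defines an ester, not a ketone. In each of H2NCO and CH(CONH2), the C=O is bonded to nitrogen, which defines an amide, not a ketone. In CH2CO-O-COCH2, the two C=O groups share a bridging oxygen, which is an anhydride linkage, not a ketone.

ketone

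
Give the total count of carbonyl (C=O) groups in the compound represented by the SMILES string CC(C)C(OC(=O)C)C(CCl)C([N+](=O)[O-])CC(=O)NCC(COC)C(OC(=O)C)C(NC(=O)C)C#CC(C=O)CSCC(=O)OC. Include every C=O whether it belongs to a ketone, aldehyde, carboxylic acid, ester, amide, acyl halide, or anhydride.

6

CH(OCOCH3): ester, 1 C=O (running total 1).
CH2CONHCH2: amide, 1 C=O (running total 2).
CH(OCOCH3): ester, 1 C=O (running total 3).
CH(NHCOCH3): amide, 1 C=O (running total 4).
CH(CHO): aldehyde, 1 C=O (running total 5).
COOCH3: ester, 1 C=O (running total 6).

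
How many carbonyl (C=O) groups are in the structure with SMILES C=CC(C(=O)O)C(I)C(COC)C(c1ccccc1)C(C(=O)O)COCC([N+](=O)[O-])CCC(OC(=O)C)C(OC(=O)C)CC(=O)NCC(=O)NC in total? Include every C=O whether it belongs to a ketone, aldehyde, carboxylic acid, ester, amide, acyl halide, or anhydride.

6

CH(COOH): carboxylic acid, 1 C=O (running total 1).
CH(COOH): carboxylic acid, 1 C=O (running total 2).
CH(OCOCH3): ester, 1 C=O (running total 3).
CH(OCOCH3): ester, 1 C=O (running total 4).
CH2CONHCH2: amide, 1 C=O (running total 5).
CONHCH3: amide, 1 C=O (running total 6).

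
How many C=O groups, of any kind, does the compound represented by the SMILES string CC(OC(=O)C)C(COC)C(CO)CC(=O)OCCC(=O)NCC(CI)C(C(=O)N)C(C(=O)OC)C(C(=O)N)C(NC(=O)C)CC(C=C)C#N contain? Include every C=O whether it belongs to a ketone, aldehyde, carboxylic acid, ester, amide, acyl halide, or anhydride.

CH(OCOCH3): ester, 1 C=O (running total 1).
CH2COOCH2: ester, 1 C=O (running total 2).
CH2CONHCH2: amide, 1 C=O (running total 3).
CH(CONH2): amide, 1 C=O (running total 4).
CH(COOCH3): ester, 1 C=O (running total 5).
CH(CONH2): amide, 1 C=O (running total 6).
CH(NHCOCH3): amide, 1 C=O (running total 7).

7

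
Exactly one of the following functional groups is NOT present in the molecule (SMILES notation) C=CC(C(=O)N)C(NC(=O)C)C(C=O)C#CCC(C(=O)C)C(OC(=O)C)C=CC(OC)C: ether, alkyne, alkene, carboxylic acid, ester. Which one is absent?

alkene: present (CH2=CH — C=C double bond → alkene).
ester: present (CH(OCOCH3) — pendant –OC(=O)CH3: an acyloxy group → ester).
ether: present (CH(OCH3) — pendant –OCH3: C–O–C with sp³ C, no adjacent C=O → ether).
alkyne: present (C≡C — C≡C triple bond → alkyne).
carboxylic acid: absent. In CH(OCOCH3), the acyl oxygen is bonded to carbon (–O–C), not to H, so this is an ester. In each of CH(CONH2) and CH(NHCOCH3), the carbonyl is bonded to nitrogen, not to –OH; that is an amide.

carboxylic acid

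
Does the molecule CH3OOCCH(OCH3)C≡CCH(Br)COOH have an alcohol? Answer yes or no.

no

CH3O–C(=O)–: carbonyl C bonded to C and to –OCH3 → ester (not ketone + ether).
pendant –OCH3: C–O–C with sp³ C, no adjacent C=O → ether.
C≡C triple bond → alkyne.
halogen on an sp³ carbon → alkyl halide.
–COOH: carbonyl C bonded to –OH and C → carboxylic acid (the –OH is not a separate alcohol).
In COOH, the –OH sits on a carbonyl carbon, making it part of a carboxylic acid, not an alcohol.
The groups actually present are: alkyl halide, alkyne, carboxylic acid, ester, ether.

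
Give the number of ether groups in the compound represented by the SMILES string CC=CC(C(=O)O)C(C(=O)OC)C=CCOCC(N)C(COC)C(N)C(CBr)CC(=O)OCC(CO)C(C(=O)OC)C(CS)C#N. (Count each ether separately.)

2

C=C double bond → alkene.
pendant –COOH: carbonyl C bonded to C and –OH → carboxylic acid.
pendant –COOCH3: carbonyl C bonded to C and –OCH3 → ester.
C=C double bond → alkene.
C–O–C with sp³ carbons on both sides and no adjacent C=O → ether.
–NH2 on an sp³ carbon with no adjacent C=O → amine.
pendant –CH2OCH3: C–O–C linkage → ether.
–NH2 on an sp³ carbon with no adjacent C=O → amine.
pendant –CH2X: halogen on sp³ carbon → alkyl halide.
–C(=O)–O–C with C on the carbonyl side → ester.
pendant –CH2OH on an sp³ backbone C → alcohol.
pendant –COOCH3: carbonyl C bonded to C and –OCH3 → ester.
pendant –CH2SH → thiol.
–C≡N: carbon triple-bonded to nitrogen → nitrile.
Ether appears at: CH2OCH2, CH(CH2OCH3) → 2.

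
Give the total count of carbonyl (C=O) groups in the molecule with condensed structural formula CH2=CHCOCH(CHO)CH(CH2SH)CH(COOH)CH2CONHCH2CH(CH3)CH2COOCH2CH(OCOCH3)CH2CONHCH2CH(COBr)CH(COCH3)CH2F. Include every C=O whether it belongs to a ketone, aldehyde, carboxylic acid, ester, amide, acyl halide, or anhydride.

9

CO: ketone, 1 C=O (running total 1).
CH(CHO): aldehyde, 1 C=O (running total 2).
CH(COOH): carboxylic acid, 1 C=O (running total 3).
CH2CONHCH2: amide, 1 C=O (running total 4).
CH2COOCH2: ester, 1 C=O (running total 5).
CH(OCOCH3): ester, 1 C=O (running total 6).
CH2CONHCH2: amide, 1 C=O (running total 7).
CH(COBr): acyl halide, 1 C=O (running total 8).
CH(COCH3): ketone, 1 C=O (running total 9).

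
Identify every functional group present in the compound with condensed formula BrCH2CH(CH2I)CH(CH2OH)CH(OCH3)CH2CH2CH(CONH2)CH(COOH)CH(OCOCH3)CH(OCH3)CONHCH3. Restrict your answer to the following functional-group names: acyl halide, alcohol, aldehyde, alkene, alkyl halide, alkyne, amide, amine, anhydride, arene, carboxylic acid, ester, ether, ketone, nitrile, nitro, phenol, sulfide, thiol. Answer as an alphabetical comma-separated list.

alcohol, alkyl halide, amide, carboxylic acid, ester, ether

Taking each segment in turn:
  BrCH2: halogen on an sp³ carbon → alkyl halide.
  CH(CH2I): pendant –CH2X: halogen on sp³ carbon → alkyl halide.
  CH(CH2OH): pendant –CH2OH on an sp³ backbone C → alcohol.
  CH(OCH3): pendant –OCH3: C–O–C with sp³ C, no adjacent C=O → ether.
  CH(CONH2): pendant –CONH2: carbonyl C bonded to C and N → amide.
  CH(COOH): pendant –COOH: carbonyl C bonded to C and –OH → carboxylic acid.
  CH(OCOCH3): pendant –OC(=O)CH3: an acyloxy group → ester.
  CH(OCH3): pendant –OCH3: C–O–C with sp³ C, no adjacent C=O → ether.
  CONHCH3: –C(=O)NHCH3: carbonyl C bonded to C and to N → amide (the N is not an amine).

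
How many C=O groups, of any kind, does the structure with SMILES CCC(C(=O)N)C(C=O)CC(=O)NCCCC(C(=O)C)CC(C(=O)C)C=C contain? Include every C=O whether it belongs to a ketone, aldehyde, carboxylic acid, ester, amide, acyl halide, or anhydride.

5

CH(CONH2): amide, 1 C=O (running total 1).
CH(CHO): aldehyde, 1 C=O (running total 2).
CH2CONHCH2: amide, 1 C=O (running total 3).
CH(COCH3): ketone, 1 C=O (running total 4).
CH(COCH3): ketone, 1 C=O (running total 5).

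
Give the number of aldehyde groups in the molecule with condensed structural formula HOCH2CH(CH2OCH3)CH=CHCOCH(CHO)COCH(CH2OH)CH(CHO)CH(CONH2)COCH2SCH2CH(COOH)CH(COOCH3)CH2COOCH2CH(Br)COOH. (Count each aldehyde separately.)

Taking each segment in turn:
  HOCH2: HO– on an sp³ carbon → alcohol.
  CH(CH2OCH3): pendant –CH2OCH3: C–O–C linkage → ether.
  CH=CH: C=C double bond → alkene.
  CO: –C(=O)– with carbon on both sides → ketone.
  CH(CHO): pendant –CHO: carbonyl C bonded to C and H → aldehyde.
  CO: –C(=O)– with carbon on both sides → ketone.
  CH(CH2OH): pendant –CH2OH on an sp³ backbone C → alcohol.
  CH(CHO): pendant –CHO: carbonyl C bonded to C and H → aldehyde.
  CH(CONH2): pendant –CONH2: carbonyl C bonded to C and N → amide.
  CO: –C(=O)– with carbon on both sides → ketone.
  CH2SCH2: C–S–C linkage → sulfide (thioether).
  CH(COOH): pendant –COOH: carbonyl C bonded to C and –OH → carboxylic acid.
  CH(COOCH3): pendant –COOCH3: carbonyl C bonded to C and –OCH3 → ester.
  CH2COOCH2: –C(=O)–O–C with C on the carbonyl side → ester.
  CH(Br): halogen on an sp³ carbon → alkyl halide.
  COOH: –COOH: carbonyl C bonded to –OH and C → carboxylic acid (the –OH is not a separate alcohol).
Aldehyde appears at: CH(CHO), CH(CHO) → 2.

2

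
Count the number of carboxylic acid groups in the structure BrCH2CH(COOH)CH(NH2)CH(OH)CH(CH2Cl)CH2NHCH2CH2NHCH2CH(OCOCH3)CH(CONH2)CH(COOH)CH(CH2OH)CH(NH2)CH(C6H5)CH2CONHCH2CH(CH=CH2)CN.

2

halogen on an sp³ carbon → alkyl halide.
pendant –COOH: carbonyl C bonded to C and –OH → carboxylic acid.
–NH2 on an sp³ carbon with no adjacent C=O → amine.
–OH on an sp³ carbon → alcohol (secondary).
pendant –CH2X: halogen on sp³ carbon → alkyl halide.
C–N–C with sp³ carbons and no adjacent C=O → amine (secondary).
C–N–C with sp³ carbons and no adjacent C=O → amine (secondary).
pendant –OC(=O)CH3: an acyloxy group → ester.
pendant –CONH2: carbonyl C bonded to C and N → amide.
pendant –COOH: carbonyl C bonded to C and –OH → carboxylic acid.
pendant –CH2OH on an sp³ backbone C → alcohol.
–NH2 on an sp³ carbon with no adjacent C=O → amine.
pendant –C6H5: benzene ring → arene.
–C(=O)–N– linkage → amide (the N is not an amine).
pendant –CH=CH2: C=C double bond → alkene.
–C≡N: carbon triple-bonded to nitrogen → nitrile.
Carboxylic acid appears at: CH(COOH), CH(COOH) → 2.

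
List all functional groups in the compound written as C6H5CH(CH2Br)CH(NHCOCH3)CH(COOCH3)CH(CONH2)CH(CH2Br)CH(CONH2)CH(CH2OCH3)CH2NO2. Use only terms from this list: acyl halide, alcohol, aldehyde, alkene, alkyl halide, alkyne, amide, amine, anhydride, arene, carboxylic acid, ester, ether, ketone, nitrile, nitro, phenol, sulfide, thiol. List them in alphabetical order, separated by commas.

Reading the structure from left to right:
  C6H5: C6H5– phenyl ring → arene.
  CH(CH2Br): pendant –CH2X: halogen on sp³ carbon → alkyl halide.
  CH(NHCOCH3): pendant –NHC(=O)CH3: N bonded to a carbonyl → amide (not amine).
  CH(COOCH3): pendant –COOCH3: carbonyl C bonded to C and –OCH3 → ester.
  CH(CONH2): pendant –CONH2: carbonyl C bonded to C and N → amide.
  CH(CH2Br): pendant –CH2X: halogen on sp³ carbon → alkyl halide.
  CH(CONH2): pendant –CONH2: carbonyl C bonded to C and N → amide.
  CH(CH2OCH3): pendant –CH2OCH3: C–O–C linkage → ether.
  CH2NO2: –NO2 on carbon → nitro group.

alkyl halide, amide, arene, ester, ether, nitro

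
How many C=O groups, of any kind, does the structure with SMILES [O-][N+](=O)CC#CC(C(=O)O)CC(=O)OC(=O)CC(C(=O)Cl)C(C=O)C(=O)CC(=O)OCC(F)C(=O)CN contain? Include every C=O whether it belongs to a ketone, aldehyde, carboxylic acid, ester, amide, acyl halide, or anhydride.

CH(COOH): carboxylic acid, 1 C=O (running total 1).
CH2CO-O-COCH2: anhydride, 2 C=O (running total 3).
CH(COCl): acyl halide, 1 C=O (running total 4).
CH(CHO): aldehyde, 1 C=O (running total 5).
CO: ketone, 1 C=O (running total 6).
CH2COOCH2: ester, 1 C=O (running total 7).
CO: ketone, 1 C=O (running total 8).

8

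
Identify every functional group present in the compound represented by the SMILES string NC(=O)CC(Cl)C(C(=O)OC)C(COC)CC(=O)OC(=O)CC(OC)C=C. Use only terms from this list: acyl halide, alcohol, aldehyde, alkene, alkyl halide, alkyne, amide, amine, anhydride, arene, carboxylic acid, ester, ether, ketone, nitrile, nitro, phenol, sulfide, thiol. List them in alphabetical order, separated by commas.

–C(=O)NH2: carbonyl C bonded to C and to N → amide (the N is not a separate amine).
halogen on an sp³ carbon → alkyl halide.
pendant –COOCH3: carbonyl C bonded to C and –OCH3 → ester.
pendant –CH2OCH3: C–O–C linkage → ether.
two acyl groups sharing one oxygen, –C(=O)–O–C(=O)– → anhydride.
pendant –OCH3: C–O–C with sp³ C, no adjacent C=O → ether.
C=C double bond → alkene.

alkene, alkyl halide, amide, anhydride, ester, ether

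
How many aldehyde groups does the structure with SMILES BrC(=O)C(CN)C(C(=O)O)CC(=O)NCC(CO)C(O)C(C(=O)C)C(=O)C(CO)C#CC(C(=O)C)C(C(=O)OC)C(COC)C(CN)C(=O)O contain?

0

–C(=O)Br: carbonyl C bonded to C and to a halogen → acyl halide (not alkyl halide).
pendant –CH2NH2: N on sp³ C, no adjacent C=O → amine.
pendant –COOH: carbonyl C bonded to C and –OH → carboxylic acid.
–C(=O)–N– linkage → amide (the N is not an amine).
pendant –CH2OH on an sp³ backbone C → alcohol.
–OH on an sp³ carbon → alcohol (secondary).
pendant –COCH3: carbonyl C bonded to two carbons → ketone.
–C(=O)– with carbon on both sides → ketone.
pendant –CH2OH on an sp³ backbone C → alcohol.
C≡C triple bond → alkyne.
pendant –COCH3: carbonyl C bonded to two carbons → ketone.
pendant –COOCH3: carbonyl C bonded to C and –OCH3 → ester.
pendant –CH2OCH3: C–O–C linkage → ether.
pendant –CH2NH2: N on sp³ C, no adjacent C=O → amine.
–COOH: carbonyl C bonded to –OH and C → carboxylic acid (the –OH is not a separate alcohol).
No segment is a aldehyde: BrCO is acyl halide, not aldehyde; CH(COOH) is carboxylic acid, not aldehyde; CH(COCH3) is ketone, not aldehyde. → 0.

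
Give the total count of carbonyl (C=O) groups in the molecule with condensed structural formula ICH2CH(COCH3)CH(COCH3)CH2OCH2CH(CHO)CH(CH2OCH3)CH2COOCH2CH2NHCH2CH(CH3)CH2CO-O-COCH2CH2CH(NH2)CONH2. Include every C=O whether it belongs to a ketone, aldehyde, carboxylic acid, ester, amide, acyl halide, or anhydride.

CH(COCH3): ketone, 1 C=O (running total 1).
CH(COCH3): ketone, 1 C=O (running total 2).
CH(CHO): aldehyde, 1 C=O (running total 3).
CH2COOCH2: ester, 1 C=O (running total 4).
CH2CO-O-COCH2: anhydride, 2 C=O (running total 6).
CONH2: amide, 1 C=O (running total 7).

7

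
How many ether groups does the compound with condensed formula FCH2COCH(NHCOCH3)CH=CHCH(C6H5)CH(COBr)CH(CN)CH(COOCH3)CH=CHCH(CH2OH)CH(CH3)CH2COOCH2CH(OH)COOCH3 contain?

0

Reading the structure from left to right:
  FCH2: halogen on an sp³ carbon → alkyl halide.
  CO: –C(=O)– with carbon on both sides → ketone.
  CH(NHCOCH3): pendant –NHC(=O)CH3: N bonded to a carbonyl → amide (not amine).
  CH=CH: C=C double bond → alkene.
  CH(C6H5): pendant –C6H5: benzene ring → arene.
  CH(COBr): pendant –C(=O)X: carbonyl C bonded to C and halogen → acyl halide.
  CH(CN): pendant –C≡N: nitrile.
  CH(COOCH3): pendant –COOCH3: carbonyl C bonded to C and –OCH3 → ester.
  CH=CH: C=C double bond → alkene.
  CH(CH2OH): pendant –CH2OH on an sp³ backbone C → alcohol.
  CH2COOCH2: –C(=O)–O–C with C on the carbonyl side → ester.
  CH(OH): –OH on an sp³ carbon → alcohol (secondary).
  COOCH3: –C(=O)OCH3: carbonyl C bonded to C and to –OCH3 → ester (not ketone + ether).
No segment is a ether: CH(COOCH3) is ester, not ether; CH(CH2OH) is alcohol, not ether; CH2COOCH2 is ester, not ether. → 0.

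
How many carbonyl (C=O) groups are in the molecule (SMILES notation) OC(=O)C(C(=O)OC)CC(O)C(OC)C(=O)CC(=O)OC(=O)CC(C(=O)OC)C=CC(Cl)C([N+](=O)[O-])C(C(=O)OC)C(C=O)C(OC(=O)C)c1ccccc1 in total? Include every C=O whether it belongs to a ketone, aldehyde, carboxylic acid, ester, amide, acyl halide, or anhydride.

HOOC: carboxylic acid, 1 C=O (running total 1).
CH(COOCH3): ester, 1 C=O (running total 2).
CO: ketone, 1 C=O (running total 3).
CH2CO-O-COCH2: anhydride, 2 C=O (running total 5).
CH(COOCH3): ester, 1 C=O (running total 6).
CH(COOCH3): ester, 1 C=O (running total 7).
CH(CHO): aldehyde, 1 C=O (running total 8).
CH(OCOCH3): ester, 1 C=O (running total 9).

9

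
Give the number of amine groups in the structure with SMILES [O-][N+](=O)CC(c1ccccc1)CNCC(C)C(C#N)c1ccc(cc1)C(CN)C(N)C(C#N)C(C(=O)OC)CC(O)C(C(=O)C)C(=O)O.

3

Working along the chain:
  O2NCH2: –NO2 on carbon → nitro group.
  CH(C6H5): pendant –C6H5: benzene ring → arene.
  CH2NHCH2: C–N–C with sp³ carbons and no adjacent C=O → amine (secondary).
  CH(CN): pendant –C≡N: nitrile.
  C6H4: para-disubstituted benzene ring → arene.
  CH(CH2NH2): pendant –CH2NH2: N on sp³ C, no adjacent C=O → amine.
  CH(NH2): –NH2 on an sp³ carbon with no adjacent C=O → amine.
  CH(CN): pendant –C≡N: nitrile.
  CH(COOCH3): pendant –COOCH3: carbonyl C bonded to C and –OCH3 → ester.
  CH(OH): –OH on an sp³ carbon → alcohol (secondary).
  CH(COCH3): pendant –COCH3: carbonyl C bonded to two carbons → ketone.
  COOH: –COOH: carbonyl C bonded to –OH and C → carboxylic acid (the –OH is not a separate alcohol).
Amine appears at: CH2NHCH2, CH(CH2NH2), CH(NH2) → 3.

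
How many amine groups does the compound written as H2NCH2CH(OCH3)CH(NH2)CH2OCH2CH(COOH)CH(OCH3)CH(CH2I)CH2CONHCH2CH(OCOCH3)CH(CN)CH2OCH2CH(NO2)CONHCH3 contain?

2

–NH2 on an sp³ carbon with no adjacent C=O → amine.
pendant –OCH3: C–O–C with sp³ C, no adjacent C=O → ether.
–NH2 on an sp³ carbon with no adjacent C=O → amine.
C–O–C with sp³ carbons on both sides and no adjacent C=O → ether.
pendant –COOH: carbonyl C bonded to C and –OH → carboxylic acid.
pendant –OCH3: C–O–C with sp³ C, no adjacent C=O → ether.
pendant –CH2X: halogen on sp³ carbon → alkyl halide.
–C(=O)–N– linkage → amide (the N is not an amine).
pendant –OC(=O)CH3: an acyloxy group → ester.
pendant –C≡N: nitrile.
C–O–C with sp³ carbons on both sides and no adjacent C=O → ether.
–NO2 on an sp³ carbon → nitro (the N=O is not a carbonyl).
–C(=O)NHCH3: carbonyl C bonded to C and to N → amide (the N is not an amine).
Amine appears at: H2NCH2, CH(NH2) → 2.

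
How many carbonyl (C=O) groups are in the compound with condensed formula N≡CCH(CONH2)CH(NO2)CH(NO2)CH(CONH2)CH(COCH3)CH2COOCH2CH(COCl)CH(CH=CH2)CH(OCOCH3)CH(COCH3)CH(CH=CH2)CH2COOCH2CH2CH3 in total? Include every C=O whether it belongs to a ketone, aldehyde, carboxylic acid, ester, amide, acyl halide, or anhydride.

8

CH(CONH2): amide, 1 C=O (running total 1).
CH(CONH2): amide, 1 C=O (running total 2).
CH(COCH3): ketone, 1 C=O (running total 3).
CH2COOCH2: ester, 1 C=O (running total 4).
CH(COCl): acyl halide, 1 C=O (running total 5).
CH(OCOCH3): ester, 1 C=O (running total 6).
CH(COCH3): ketone, 1 C=O (running total 7).
CH2COOCH2: ester, 1 C=O (running total 8).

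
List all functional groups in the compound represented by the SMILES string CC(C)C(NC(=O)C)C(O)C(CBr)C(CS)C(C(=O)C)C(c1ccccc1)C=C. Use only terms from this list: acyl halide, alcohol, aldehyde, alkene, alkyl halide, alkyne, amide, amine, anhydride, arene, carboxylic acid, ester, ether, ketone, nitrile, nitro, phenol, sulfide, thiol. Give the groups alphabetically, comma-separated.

Reading the structure from left to right:
  CH(NHCOCH3): pendant –NHC(=O)CH3: N bonded to a carbonyl → amide (not amine).
  CH(OH): –OH on an sp³ carbon → alcohol (secondary).
  CH(CH2Br): pendant –CH2X: halogen on sp³ carbon → alkyl halide.
  CH(CH2SH): pendant –CH2SH → thiol.
  CH(COCH3): pendant –COCH3: carbonyl C bonded to two carbons → ketone.
  CH(C6H5): pendant –C6H5: benzene ring → arene.
  CH=CH2: C=C double bond → alkene.

alcohol, alkene, alkyl halide, amide, arene, ketone, thiol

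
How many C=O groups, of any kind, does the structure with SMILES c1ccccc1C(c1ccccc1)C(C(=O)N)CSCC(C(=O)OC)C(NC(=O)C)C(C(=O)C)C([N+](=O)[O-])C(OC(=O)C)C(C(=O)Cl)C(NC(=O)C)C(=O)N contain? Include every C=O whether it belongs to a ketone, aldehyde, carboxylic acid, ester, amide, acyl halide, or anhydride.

CH(CONH2): amide, 1 C=O (running total 1).
CH(COOCH3): ester, 1 C=O (running total 2).
CH(NHCOCH3): amide, 1 C=O (running total 3).
CH(COCH3): ketone, 1 C=O (running total 4).
CH(OCOCH3): ester, 1 C=O (running total 5).
CH(COCl): acyl halide, 1 C=O (running total 6).
CH(NHCOCH3): amide, 1 C=O (running total 7).
CONH2: amide, 1 C=O (running total 8).

8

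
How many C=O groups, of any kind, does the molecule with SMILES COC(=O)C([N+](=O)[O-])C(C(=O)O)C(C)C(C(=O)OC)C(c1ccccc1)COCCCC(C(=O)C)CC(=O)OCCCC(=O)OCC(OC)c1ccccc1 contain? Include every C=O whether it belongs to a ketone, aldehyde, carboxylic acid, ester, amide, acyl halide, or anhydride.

CH3OOC: ester, 1 C=O (running total 1).
CH(COOH): carboxylic acid, 1 C=O (running total 2).
CH(COOCH3): ester, 1 C=O (running total 3).
CH(COCH3): ketone, 1 C=O (running total 4).
CH2COOCH2: ester, 1 C=O (running total 5).
CH2COOCH2: ester, 1 C=O (running total 6).

6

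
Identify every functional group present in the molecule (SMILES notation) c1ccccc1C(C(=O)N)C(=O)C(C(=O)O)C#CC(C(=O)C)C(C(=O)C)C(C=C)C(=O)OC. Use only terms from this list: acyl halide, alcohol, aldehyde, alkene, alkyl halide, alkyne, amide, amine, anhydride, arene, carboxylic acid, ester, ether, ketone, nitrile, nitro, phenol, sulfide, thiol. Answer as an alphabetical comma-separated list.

alkene, alkyne, amide, arene, carboxylic acid, ester, ketone

C6H5– phenyl ring → arene.
pendant –CONH2: carbonyl C bonded to C and N → amide.
–C(=O)– with carbon on both sides → ketone.
pendant –COOH: carbonyl C bonded to C and –OH → carboxylic acid.
C≡C triple bond → alkyne.
pendant –COCH3: carbonyl C bonded to two carbons → ketone.
pendant –COCH3: carbonyl C bonded to two carbons → ketone.
pendant –CH=CH2: C=C double bond → alkene.
–C(=O)OCH3: carbonyl C bonded to C and to –OCH3 → ester (not ketone + ether).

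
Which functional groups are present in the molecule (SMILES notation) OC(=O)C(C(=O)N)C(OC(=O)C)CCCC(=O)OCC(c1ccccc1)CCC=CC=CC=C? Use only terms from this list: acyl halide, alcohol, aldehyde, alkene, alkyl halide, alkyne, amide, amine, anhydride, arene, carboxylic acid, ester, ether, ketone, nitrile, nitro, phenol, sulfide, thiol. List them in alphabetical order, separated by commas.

–COOH: carbonyl C bonded to –OH and C → carboxylic acid (the –OH is not a separate alcohol).
pendant –CONH2: carbonyl C bonded to C and N → amide.
pendant –OC(=O)CH3: an acyloxy group → ester.
–C(=O)–O–C with C on the carbonyl side → ester.
pendant –C6H5: benzene ring → arene.
C=C double bond → alkene.
C=C double bond → alkene.
C=C double bond → alkene.

alkene, amide, arene, carboxylic acid, ester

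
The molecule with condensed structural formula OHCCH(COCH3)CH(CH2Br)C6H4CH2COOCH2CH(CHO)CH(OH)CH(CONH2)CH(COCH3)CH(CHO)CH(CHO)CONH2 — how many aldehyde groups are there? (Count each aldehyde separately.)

Reading the structure from left to right:
  OHC: terminal –CHO: carbonyl C bonded to H and C → aldehyde.
  CH(COCH3): pendant –COCH3: carbonyl C bonded to two carbons → ketone.
  CH(CH2Br): pendant –CH2X: halogen on sp³ carbon → alkyl halide.
  C6H4: para-disubstituted benzene ring → arene.
  CH2COOCH2: –C(=O)–O–C with C on the carbonyl side → ester.
  CH(CHO): pendant –CHO: carbonyl C bonded to C and H → aldehyde.
  CH(OH): –OH on an sp³ carbon → alcohol (secondary).
  CH(CONH2): pendant –CONH2: carbonyl C bonded to C and N → amide.
  CH(COCH3): pendant –COCH3: carbonyl C bonded to two carbons → ketone.
  CH(CHO): pendant –CHO: carbonyl C bonded to C and H → aldehyde.
  CH(CHO): pendant –CHO: carbonyl C bonded to C and H → aldehyde.
  CONH2: –C(=O)NH2: carbonyl C bonded to C and to N → amide (the N is not a separate amine).
Aldehyde appears at: OHC, CH(CHO), CH(CHO), CH(CHO) → 4.

4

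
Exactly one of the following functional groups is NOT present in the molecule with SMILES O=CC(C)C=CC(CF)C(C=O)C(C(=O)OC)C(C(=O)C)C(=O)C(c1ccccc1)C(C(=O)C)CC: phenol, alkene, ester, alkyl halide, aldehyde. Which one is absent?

phenol

alkene: present (CH=CH — C=C double bond → alkene).
ester: present (CH(COOCH3) — pendant –COOCH3: carbonyl C bonded to C and –OCH3 → ester).
alkyl halide: present (CH(CH2F) — pendant –CH2X: halogen on sp³ carbon → alkyl halide).
aldehyde: present (OHC — terminal –CHO: carbonyl C bonded to H and C → aldehyde).
phenol: no segment matches this pattern.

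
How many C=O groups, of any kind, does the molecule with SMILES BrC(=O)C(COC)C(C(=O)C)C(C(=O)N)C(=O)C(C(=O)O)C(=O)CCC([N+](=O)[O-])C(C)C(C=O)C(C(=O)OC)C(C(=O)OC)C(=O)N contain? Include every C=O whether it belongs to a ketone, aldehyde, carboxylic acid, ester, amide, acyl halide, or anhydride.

10

BrCO: acyl halide, 1 C=O (running total 1).
CH(COCH3): ketone, 1 C=O (running total 2).
CH(CONH2): amide, 1 C=O (running total 3).
CO: ketone, 1 C=O (running total 4).
CH(COOH): carboxylic acid, 1 C=O (running total 5).
CO: ketone, 1 C=O (running total 6).
CH(CHO): aldehyde, 1 C=O (running total 7).
CH(COOCH3): ester, 1 C=O (running total 8).
CH(COOCH3): ester, 1 C=O (running total 9).
CONH2: amide, 1 C=O (running total 10).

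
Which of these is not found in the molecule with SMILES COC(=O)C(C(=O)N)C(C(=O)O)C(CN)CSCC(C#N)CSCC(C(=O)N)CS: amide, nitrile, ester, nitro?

nitrile: present (CH(CN) — pendant –C≡N: nitrile).
amide: present (CH(CONH2) — pendant –CONH2: carbonyl C bonded to C and N → amide).
ester: present (CH3OOC — CH3O–C(=O)–: carbonyl C bonded to C and to –OCH3 → ester (not ketone + ether)).
nitro: no segment matches this pattern.

nitro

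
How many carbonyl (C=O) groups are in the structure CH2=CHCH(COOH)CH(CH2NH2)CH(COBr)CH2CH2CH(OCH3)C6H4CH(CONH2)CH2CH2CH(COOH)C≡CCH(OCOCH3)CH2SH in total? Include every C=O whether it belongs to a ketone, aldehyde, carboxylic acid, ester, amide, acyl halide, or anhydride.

5

CH(COOH): carboxylic acid, 1 C=O (running total 1).
CH(COBr): acyl halide, 1 C=O (running total 2).
CH(CONH2): amide, 1 C=O (running total 3).
CH(COOH): carboxylic acid, 1 C=O (running total 4).
CH(OCOCH3): ester, 1 C=O (running total 5).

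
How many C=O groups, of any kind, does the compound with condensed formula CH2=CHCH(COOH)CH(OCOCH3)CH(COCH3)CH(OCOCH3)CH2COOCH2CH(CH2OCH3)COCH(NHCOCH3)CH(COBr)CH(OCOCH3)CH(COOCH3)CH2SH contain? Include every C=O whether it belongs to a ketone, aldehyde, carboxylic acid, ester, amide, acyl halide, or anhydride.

10

CH(COOH): carboxylic acid, 1 C=O (running total 1).
CH(OCOCH3): ester, 1 C=O (running total 2).
CH(COCH3): ketone, 1 C=O (running total 3).
CH(OCOCH3): ester, 1 C=O (running total 4).
CH2COOCH2: ester, 1 C=O (running total 5).
CO: ketone, 1 C=O (running total 6).
CH(NHCOCH3): amide, 1 C=O (running total 7).
CH(COBr): acyl halide, 1 C=O (running total 8).
CH(OCOCH3): ester, 1 C=O (running total 9).
CH(COOCH3): ester, 1 C=O (running total 10).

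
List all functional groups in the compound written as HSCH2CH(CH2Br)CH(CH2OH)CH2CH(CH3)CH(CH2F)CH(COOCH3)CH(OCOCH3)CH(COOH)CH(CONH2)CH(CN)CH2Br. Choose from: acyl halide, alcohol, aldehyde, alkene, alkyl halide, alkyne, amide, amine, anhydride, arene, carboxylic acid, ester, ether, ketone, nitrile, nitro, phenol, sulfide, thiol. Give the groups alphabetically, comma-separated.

Working along the chain:
  HSCH2: –SH on an sp³ carbon → thiol.
  CH(CH2Br): pendant –CH2X: halogen on sp³ carbon → alkyl halide.
  CH(CH2OH): pendant –CH2OH on an sp³ backbone C → alcohol.
  CH(CH2F): pendant –CH2X: halogen on sp³ carbon → alkyl halide.
  CH(COOCH3): pendant –COOCH3: carbonyl C bonded to C and –OCH3 → ester.
  CH(OCOCH3): pendant –OC(=O)CH3: an acyloxy group → ester.
  CH(COOH): pendant –COOH: carbonyl C bonded to C and –OH → carboxylic acid.
  CH(CONH2): pendant –CONH2: carbonyl C bonded to C and N → amide.
  CH(CN): pendant –C≡N: nitrile.
  CH2Br: halogen on an sp³ carbon → alkyl halide.

alcohol, alkyl halide, amide, carboxylic acid, ester, nitrile, thiol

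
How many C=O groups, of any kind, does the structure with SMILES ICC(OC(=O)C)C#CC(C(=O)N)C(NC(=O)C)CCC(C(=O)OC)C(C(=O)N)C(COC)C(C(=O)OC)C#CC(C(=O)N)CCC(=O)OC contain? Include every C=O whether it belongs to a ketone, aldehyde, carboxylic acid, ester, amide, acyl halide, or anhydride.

8

CH(OCOCH3): ester, 1 C=O (running total 1).
CH(CONH2): amide, 1 C=O (running total 2).
CH(NHCOCH3): amide, 1 C=O (running total 3).
CH(COOCH3): ester, 1 C=O (running total 4).
CH(CONH2): amide, 1 C=O (running total 5).
CH(COOCH3): ester, 1 C=O (running total 6).
CH(CONH2): amide, 1 C=O (running total 7).
COOCH3: ester, 1 C=O (running total 8).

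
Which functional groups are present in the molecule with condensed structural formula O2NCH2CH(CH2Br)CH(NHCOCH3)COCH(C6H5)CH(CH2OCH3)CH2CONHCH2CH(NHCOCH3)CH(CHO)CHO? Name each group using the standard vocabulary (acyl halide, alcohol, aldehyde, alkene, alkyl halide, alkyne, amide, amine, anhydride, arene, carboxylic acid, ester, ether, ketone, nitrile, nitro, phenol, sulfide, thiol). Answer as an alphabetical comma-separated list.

aldehyde, alkyl halide, amide, arene, ether, ketone, nitro

–NO2 on carbon → nitro group.
pendant –CH2X: halogen on sp³ carbon → alkyl halide.
pendant –NHC(=O)CH3: N bonded to a carbonyl → amide (not amine).
–C(=O)– with carbon on both sides → ketone.
pendant –C6H5: benzene ring → arene.
pendant –CH2OCH3: C–O–C linkage → ether.
–C(=O)–N– linkage → amide (the N is not an amine).
pendant –NHC(=O)CH3: N bonded to a carbonyl → amide (not amine).
pendant –CHO: carbonyl C bonded to C and H → aldehyde.
terminal –CHO: carbonyl C bonded to H and C → aldehyde.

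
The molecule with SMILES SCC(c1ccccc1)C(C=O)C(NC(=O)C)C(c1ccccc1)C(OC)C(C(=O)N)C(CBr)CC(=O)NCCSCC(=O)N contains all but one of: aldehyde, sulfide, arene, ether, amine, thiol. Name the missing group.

aldehyde: present (CH(CHO) — pendant –CHO: carbonyl C bonded to C and H → aldehyde).
ether: present (CH(OCH3) — pendant –OCH3: C–O–C with sp³ C, no adjacent C=O → ether).
sulfide: present (CH2SCH2 — C–S–C linkage → sulfide (thioether)).
arene: present (CH(C6H5) — pendant –C6H5: benzene ring → arene).
thiol: present (HSCH2 — –SH on an sp³ carbon → thiol).
amine: absent. In each of CH(NHCOCH3), CH(CONH2), CH2CONHCH2 and CONH2, the nitrogen is bonded directly to a carbonyl carbon, making it part of an amide, not a free amine.

amine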